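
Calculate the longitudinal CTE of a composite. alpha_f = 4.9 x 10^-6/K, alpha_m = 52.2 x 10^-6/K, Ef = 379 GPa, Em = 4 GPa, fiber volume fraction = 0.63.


E1 = Ef*Vf + Em*(1-Vf) = 240.25
alpha_1 = (alpha_f*Ef*Vf + alpha_m*Em*(1-Vf))/E1 = 5.19 x 10^-6/K

5.19 x 10^-6/K


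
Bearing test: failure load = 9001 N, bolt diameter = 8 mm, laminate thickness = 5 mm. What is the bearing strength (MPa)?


sigma_br = F/(d*h) = 9001/(8*5) = 225.0 MPa

225.0 MPa


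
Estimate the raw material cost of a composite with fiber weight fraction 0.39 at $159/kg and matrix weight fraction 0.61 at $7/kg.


Cost = cost_f*Wf + cost_m*Wm = 159*0.39 + 7*0.61 = $66.28/kg

$66.28/kg


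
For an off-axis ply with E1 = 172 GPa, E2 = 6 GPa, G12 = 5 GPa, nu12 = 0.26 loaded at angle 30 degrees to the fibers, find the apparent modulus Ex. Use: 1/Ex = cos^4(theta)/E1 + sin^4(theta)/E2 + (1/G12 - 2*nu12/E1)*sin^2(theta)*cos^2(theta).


cos^4(30) = 0.5625, sin^4(30) = 0.0625, sin^2(30)*cos^2(30) = 0.1875
1/G12 - 2*nu12/E1 = 1/5 - 2*0.26/172 = 0.196977 GPa^-1
1/Ex = 0.5625/172 + 0.0625/6 + 0.196977*0.1875 = 0.0506202 GPa^-1
Ex = 19.75 GPa

19.75 GPa


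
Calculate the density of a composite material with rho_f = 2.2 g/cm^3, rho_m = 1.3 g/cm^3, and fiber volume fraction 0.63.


rho_c = rho_f*Vf + rho_m*(1-Vf) = 2.2*0.63 + 1.3*0.37 = 1.867 g/cm^3

1.867 g/cm^3


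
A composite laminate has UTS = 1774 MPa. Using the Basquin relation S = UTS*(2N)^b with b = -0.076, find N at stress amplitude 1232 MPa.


N = 0.5 * (S/UTS)^(1/b) = 0.5 * (1232/1774)^(1/-0.076) = 60.5940 cycles

60.5940 cycles


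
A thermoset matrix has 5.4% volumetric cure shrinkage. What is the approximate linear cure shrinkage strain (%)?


Linear shrinkage ≈ vol_shrink/3 = 5.4/3 = 1.8%

1.8%


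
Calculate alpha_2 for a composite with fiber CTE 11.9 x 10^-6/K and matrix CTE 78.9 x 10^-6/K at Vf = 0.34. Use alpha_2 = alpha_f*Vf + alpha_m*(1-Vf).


alpha_2 = alpha_f*Vf + alpha_m*(1-Vf) = 11.9*0.34 + 78.9*0.66 = 56.1 x 10^-6/K

56.1 x 10^-6/K


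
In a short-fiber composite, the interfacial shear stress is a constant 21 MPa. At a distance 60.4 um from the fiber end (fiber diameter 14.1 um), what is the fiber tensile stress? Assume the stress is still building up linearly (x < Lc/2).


Force balance: sigma_f * (pi*d^2/4) = tau * (pi*d) * x  ->  sigma_f = 4 * tau * x / d
sigma_f = 4 * 21 * 60.4 / 14.1 = 359.8 MPa

359.8 MPa


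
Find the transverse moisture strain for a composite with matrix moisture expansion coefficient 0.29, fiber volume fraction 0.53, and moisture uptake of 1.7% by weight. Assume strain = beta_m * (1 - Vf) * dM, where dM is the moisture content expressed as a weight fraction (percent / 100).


dM = 1.7/100 = 0.017
strain = beta_m * (1-Vf) * dM = 0.29 * 0.47 * 0.017 = 0.0023171

0.0023171


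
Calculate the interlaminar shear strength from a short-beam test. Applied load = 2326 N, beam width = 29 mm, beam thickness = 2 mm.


ILSS = 3F/(4bh) = 3*2326/(4*29*2) = 30.08 MPa

30.08 MPa


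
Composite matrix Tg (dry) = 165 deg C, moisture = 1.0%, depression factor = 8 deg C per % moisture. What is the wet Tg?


Tg_wet = Tg_dry - k*moisture = 165 - 8*1.0 = 157.0 deg C

157.0 deg C


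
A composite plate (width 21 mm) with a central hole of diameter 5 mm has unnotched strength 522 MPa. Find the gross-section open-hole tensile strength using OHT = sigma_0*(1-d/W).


OHT = sigma_0*(1-d/W) = 522*(1-5/21) = 397.7 MPa

397.7 MPa


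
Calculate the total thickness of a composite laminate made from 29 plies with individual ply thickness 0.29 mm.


h = n * t_ply = 29 * 0.29 = 8.41 mm

8.41 mm


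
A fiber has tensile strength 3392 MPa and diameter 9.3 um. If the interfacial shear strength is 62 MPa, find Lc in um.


Lc = sigma_f * d / (2 * tau_i) = 3392 * 9.3 / (2 * 62) = 254.4 um

254.4 um


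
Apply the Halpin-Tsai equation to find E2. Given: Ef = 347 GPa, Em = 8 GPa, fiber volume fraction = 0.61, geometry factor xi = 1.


eta = (Ef/Em - 1)/(Ef/Em + xi) = (43.375 - 1)/(43.375 + 1) = 0.9549
E2 = Em*(1+xi*eta*Vf)/(1-eta*Vf) = 30.32 GPa

30.32 GPa


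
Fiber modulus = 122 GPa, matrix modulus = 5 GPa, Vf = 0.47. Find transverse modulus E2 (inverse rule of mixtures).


1/E2 = Vf/Ef + (1-Vf)/Em = 0.47/122 + 0.53/5
E2 = 9.1 GPa

9.1 GPa


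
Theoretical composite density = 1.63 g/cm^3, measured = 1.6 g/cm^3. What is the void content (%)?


Void% = (rho_theo - rho_actual)/rho_theo * 100 = (1.63 - 1.6)/1.63 * 100 = 1.84%

1.84%


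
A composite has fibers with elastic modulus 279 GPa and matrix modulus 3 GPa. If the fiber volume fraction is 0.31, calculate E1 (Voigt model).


E1 = Ef*Vf + Em*(1-Vf) = 279*0.31 + 3*0.69 = 88.56 GPa

88.56 GPa


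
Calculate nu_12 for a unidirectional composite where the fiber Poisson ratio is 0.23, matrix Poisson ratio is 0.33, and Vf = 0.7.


nu_12 = nu_f*Vf + nu_m*(1-Vf) = 0.23*0.7 + 0.33*0.3 = 0.26

0.26


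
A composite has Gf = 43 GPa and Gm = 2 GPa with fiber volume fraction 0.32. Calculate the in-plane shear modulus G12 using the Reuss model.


1/G12 = Vf/Gf + (1-Vf)/Gm = 0.32/43 + 0.68/2
G12 = 2.88 GPa

2.88 GPa


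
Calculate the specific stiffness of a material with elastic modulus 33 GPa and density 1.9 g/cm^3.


Specific stiffness = E/rho = 33/1.9 = 17.4 GPa/(g/cm^3)

17.4 GPa/(g/cm^3)


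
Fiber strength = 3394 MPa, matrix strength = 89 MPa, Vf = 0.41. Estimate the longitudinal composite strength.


sigma_1 = sigma_f*Vf + sigma_m*(1-Vf) = 3394*0.41 + 89*0.59 = 1444.1 MPa

1444.1 MPa


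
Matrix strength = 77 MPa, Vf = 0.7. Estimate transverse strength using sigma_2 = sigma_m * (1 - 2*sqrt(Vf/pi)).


factor = 1 - 2*sqrt(0.7/pi) = 0.0559
sigma_2 = 77 * 0.0559 = 4.31 MPa

4.31 MPa


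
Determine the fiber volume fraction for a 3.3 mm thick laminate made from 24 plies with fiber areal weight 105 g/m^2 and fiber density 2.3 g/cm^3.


Vf = n * FAW / (rho_f * h * 1000) = 24 * 105 / (2.3 * 3.3 * 1000) = 0.332

0.332


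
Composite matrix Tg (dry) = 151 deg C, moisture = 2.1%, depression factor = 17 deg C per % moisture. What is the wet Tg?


Tg_wet = Tg_dry - k*moisture = 151 - 17*2.1 = 115.3 deg C

115.3 deg C


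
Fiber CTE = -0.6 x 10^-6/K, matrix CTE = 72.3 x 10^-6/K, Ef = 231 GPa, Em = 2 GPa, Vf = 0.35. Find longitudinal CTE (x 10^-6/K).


E1 = Ef*Vf + Em*(1-Vf) = 82.15
alpha_1 = (alpha_f*Ef*Vf + alpha_m*Em*(1-Vf))/E1 = 0.55 x 10^-6/K

0.55 x 10^-6/K


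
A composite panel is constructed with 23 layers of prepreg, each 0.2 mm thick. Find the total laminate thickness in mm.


h = n * t_ply = 23 * 0.2 = 4.6 mm

4.6 mm


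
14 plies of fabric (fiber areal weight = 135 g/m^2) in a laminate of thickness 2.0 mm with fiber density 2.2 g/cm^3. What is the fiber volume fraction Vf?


Vf = n * FAW / (rho_f * h * 1000) = 14 * 135 / (2.2 * 2.0 * 1000) = 0.4295

0.4295


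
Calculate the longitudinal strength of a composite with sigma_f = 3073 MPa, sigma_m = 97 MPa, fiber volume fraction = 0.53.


sigma_1 = sigma_f*Vf + sigma_m*(1-Vf) = 3073*0.53 + 97*0.47 = 1674.3 MPa

1674.3 MPa


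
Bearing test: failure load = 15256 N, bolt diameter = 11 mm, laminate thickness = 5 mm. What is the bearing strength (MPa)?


sigma_br = F/(d*h) = 15256/(11*5) = 277.4 MPa

277.4 MPa


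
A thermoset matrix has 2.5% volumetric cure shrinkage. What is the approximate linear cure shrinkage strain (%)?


Linear shrinkage ≈ vol_shrink/3 = 2.5/3 = 0.833%

0.833%


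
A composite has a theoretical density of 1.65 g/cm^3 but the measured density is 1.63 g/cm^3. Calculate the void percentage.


Void% = (rho_theo - rho_actual)/rho_theo * 100 = (1.65 - 1.63)/1.65 * 100 = 1.21%

1.21%


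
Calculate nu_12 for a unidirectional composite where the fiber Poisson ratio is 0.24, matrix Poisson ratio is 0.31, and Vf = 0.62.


nu_12 = nu_f*Vf + nu_m*(1-Vf) = 0.24*0.62 + 0.31*0.38 = 0.2666

0.2666


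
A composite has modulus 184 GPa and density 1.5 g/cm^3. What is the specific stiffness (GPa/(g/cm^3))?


Specific stiffness = E/rho = 184/1.5 = 122.7 GPa/(g/cm^3)

122.7 GPa/(g/cm^3)


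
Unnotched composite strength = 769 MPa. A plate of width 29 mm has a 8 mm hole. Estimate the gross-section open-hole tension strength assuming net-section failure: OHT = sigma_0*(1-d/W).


OHT = sigma_0*(1-d/W) = 769*(1-8/29) = 556.9 MPa

556.9 MPa


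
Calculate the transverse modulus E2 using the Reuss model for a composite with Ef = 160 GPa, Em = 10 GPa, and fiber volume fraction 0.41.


1/E2 = Vf/Ef + (1-Vf)/Em = 0.41/160 + 0.59/10
E2 = 16.24 GPa

16.24 GPa


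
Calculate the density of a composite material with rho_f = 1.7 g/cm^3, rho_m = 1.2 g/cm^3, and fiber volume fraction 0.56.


rho_c = rho_f*Vf + rho_m*(1-Vf) = 1.7*0.56 + 1.2*0.44 = 1.48 g/cm^3

1.48 g/cm^3


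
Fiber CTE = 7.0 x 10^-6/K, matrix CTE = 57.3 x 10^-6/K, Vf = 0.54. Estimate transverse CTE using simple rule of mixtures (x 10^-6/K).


alpha_2 = alpha_f*Vf + alpha_m*(1-Vf) = 7.0*0.54 + 57.3*0.46 = 30.1 x 10^-6/K

30.1 x 10^-6/K


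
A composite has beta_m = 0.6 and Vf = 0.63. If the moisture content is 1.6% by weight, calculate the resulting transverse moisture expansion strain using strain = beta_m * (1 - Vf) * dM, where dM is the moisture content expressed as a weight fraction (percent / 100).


dM = 1.6/100 = 0.016
strain = beta_m * (1-Vf) * dM = 0.6 * 0.37 * 0.016 = 0.003552

0.003552


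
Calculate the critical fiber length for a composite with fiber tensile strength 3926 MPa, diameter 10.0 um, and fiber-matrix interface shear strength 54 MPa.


Lc = sigma_f * d / (2 * tau_i) = 3926 * 10.0 / (2 * 54) = 363.5 um

363.5 um


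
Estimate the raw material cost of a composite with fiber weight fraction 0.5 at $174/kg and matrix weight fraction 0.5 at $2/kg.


Cost = cost_f*Wf + cost_m*Wm = 174*0.5 + 2*0.5 = $88.0/kg

$88.0/kg


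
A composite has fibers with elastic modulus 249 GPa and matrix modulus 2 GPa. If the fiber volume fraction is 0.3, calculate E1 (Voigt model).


E1 = Ef*Vf + Em*(1-Vf) = 249*0.3 + 2*0.7 = 76.1 GPa

76.1 GPa


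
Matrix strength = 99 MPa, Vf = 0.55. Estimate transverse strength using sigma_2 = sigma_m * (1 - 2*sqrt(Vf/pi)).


factor = 1 - 2*sqrt(0.55/pi) = 0.1632
sigma_2 = 99 * 0.1632 = 16.15 MPa

16.15 MPa


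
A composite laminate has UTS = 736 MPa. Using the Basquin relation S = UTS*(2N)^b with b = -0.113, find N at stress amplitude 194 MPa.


N = 0.5 * (S/UTS)^(1/b) = 0.5 * (194/736)^(1/-0.113) = 66609.6456 cycles

66609.6456 cycles


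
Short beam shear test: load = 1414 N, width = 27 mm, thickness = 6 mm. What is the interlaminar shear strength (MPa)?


ILSS = 3F/(4bh) = 3*1414/(4*27*6) = 6.55 MPa

6.55 MPa


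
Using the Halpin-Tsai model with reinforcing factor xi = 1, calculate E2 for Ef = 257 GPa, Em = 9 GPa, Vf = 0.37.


eta = (Ef/Em - 1)/(Ef/Em + xi) = (28.5556 - 1)/(28.5556 + 1) = 0.9323
E2 = Em*(1+xi*eta*Vf)/(1-eta*Vf) = 18.48 GPa

18.48 GPa


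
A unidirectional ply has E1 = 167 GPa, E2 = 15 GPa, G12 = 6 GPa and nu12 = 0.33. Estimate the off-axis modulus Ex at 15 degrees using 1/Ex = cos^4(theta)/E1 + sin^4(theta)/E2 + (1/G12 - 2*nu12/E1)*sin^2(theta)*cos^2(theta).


cos^4(15) = 0.870513, sin^4(15) = 0.004487, sin^2(15)*cos^2(15) = 0.0625
1/G12 - 2*nu12/E1 = 1/6 - 2*0.33/167 = 0.162715 GPa^-1
1/Ex = 0.870513/167 + 0.004487/15 + 0.162715*0.0625 = 0.0156815 GPa^-1
Ex = 63.77 GPa

63.77 GPa


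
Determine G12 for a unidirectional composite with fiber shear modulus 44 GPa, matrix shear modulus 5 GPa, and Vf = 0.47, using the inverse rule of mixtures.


1/G12 = Vf/Gf + (1-Vf)/Gm = 0.47/44 + 0.53/5
G12 = 8.57 GPa

8.57 GPa


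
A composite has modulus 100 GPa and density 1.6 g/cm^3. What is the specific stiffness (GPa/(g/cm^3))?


Specific stiffness = E/rho = 100/1.6 = 62.5 GPa/(g/cm^3)

62.5 GPa/(g/cm^3)


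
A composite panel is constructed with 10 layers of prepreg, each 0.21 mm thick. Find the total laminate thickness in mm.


h = n * t_ply = 10 * 0.21 = 2.1 mm

2.1 mm


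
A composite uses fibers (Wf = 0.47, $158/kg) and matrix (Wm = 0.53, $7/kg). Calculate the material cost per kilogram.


Cost = cost_f*Wf + cost_m*Wm = 158*0.47 + 7*0.53 = $77.97/kg

$77.97/kg


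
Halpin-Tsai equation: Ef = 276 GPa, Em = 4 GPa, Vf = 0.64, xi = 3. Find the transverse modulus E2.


eta = (Ef/Em - 1)/(Ef/Em + xi) = (69.0 - 1)/(69.0 + 3) = 0.9444
E2 = Em*(1+xi*eta*Vf)/(1-eta*Vf) = 28.45 GPa

28.45 GPa


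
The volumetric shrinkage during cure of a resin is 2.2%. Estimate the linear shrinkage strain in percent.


Linear shrinkage ≈ vol_shrink/3 = 2.2/3 = 0.733%

0.733%


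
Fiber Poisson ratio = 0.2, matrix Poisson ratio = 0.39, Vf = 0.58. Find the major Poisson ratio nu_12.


nu_12 = nu_f*Vf + nu_m*(1-Vf) = 0.2*0.58 + 0.39*0.42 = 0.2798

0.2798


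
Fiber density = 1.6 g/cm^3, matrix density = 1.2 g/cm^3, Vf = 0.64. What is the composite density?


rho_c = rho_f*Vf + rho_m*(1-Vf) = 1.6*0.64 + 1.2*0.36 = 1.456 g/cm^3

1.456 g/cm^3


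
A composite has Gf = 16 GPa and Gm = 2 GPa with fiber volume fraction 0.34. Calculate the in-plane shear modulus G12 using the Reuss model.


1/G12 = Vf/Gf + (1-Vf)/Gm = 0.34/16 + 0.66/2
G12 = 2.85 GPa

2.85 GPa


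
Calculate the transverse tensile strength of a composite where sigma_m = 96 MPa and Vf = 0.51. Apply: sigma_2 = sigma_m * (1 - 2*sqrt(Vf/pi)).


factor = 1 - 2*sqrt(0.51/pi) = 0.1942
sigma_2 = 96 * 0.1942 = 18.64 MPa

18.64 MPa


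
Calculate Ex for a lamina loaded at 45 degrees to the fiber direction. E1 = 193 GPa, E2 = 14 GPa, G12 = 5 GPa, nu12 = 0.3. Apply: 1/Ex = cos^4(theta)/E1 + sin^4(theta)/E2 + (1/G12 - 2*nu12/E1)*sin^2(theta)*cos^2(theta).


cos^4(45) = 0.25, sin^4(45) = 0.25, sin^2(45)*cos^2(45) = 0.25
1/G12 - 2*nu12/E1 = 1/5 - 2*0.3/193 = 0.196891 GPa^-1
1/Ex = 0.25/193 + 0.25/14 + 0.196891*0.25 = 0.0683753 GPa^-1
Ex = 14.63 GPa

14.63 GPa


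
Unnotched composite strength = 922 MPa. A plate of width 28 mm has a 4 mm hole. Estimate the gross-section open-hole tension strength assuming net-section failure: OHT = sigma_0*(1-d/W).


OHT = sigma_0*(1-d/W) = 922*(1-4/28) = 790.3 MPa

790.3 MPa


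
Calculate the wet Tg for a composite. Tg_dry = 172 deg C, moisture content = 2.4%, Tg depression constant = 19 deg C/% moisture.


Tg_wet = Tg_dry - k*moisture = 172 - 19*2.4 = 126.4 deg C

126.4 deg C


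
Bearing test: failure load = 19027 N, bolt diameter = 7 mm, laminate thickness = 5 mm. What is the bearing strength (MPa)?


sigma_br = F/(d*h) = 19027/(7*5) = 543.6 MPa

543.6 MPa


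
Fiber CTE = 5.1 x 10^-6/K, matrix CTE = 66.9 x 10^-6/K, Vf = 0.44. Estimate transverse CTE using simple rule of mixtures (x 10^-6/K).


alpha_2 = alpha_f*Vf + alpha_m*(1-Vf) = 5.1*0.44 + 66.9*0.56 = 39.7 x 10^-6/K

39.7 x 10^-6/K


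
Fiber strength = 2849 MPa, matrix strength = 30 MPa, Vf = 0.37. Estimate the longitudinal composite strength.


sigma_1 = sigma_f*Vf + sigma_m*(1-Vf) = 2849*0.37 + 30*0.63 = 1073.0 MPa

1073.0 MPa


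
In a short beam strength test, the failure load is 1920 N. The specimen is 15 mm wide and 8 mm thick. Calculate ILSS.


ILSS = 3F/(4bh) = 3*1920/(4*15*8) = 12.0 MPa

12.0 MPa


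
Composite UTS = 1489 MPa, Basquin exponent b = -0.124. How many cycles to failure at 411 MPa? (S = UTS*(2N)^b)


N = 0.5 * (S/UTS)^(1/b) = 0.5 * (411/1489)^(1/-0.124) = 16123.5600 cycles

16123.5600 cycles


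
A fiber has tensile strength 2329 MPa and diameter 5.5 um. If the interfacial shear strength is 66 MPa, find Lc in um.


Lc = sigma_f * d / (2 * tau_i) = 2329 * 5.5 / (2 * 66) = 97.0 um

97.0 um


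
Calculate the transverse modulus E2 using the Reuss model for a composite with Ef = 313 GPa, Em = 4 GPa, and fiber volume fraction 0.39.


1/E2 = Vf/Ef + (1-Vf)/Em = 0.39/313 + 0.61/4
E2 = 6.5 GPa

6.5 GPa


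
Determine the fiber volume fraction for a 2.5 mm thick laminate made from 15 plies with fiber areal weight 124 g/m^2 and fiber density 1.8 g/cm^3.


Vf = n * FAW / (rho_f * h * 1000) = 15 * 124 / (1.8 * 2.5 * 1000) = 0.4133

0.4133


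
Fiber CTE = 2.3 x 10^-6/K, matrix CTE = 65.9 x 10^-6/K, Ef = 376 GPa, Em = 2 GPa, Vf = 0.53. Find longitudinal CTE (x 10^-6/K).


E1 = Ef*Vf + Em*(1-Vf) = 200.22
alpha_1 = (alpha_f*Ef*Vf + alpha_m*Em*(1-Vf))/E1 = 2.6 x 10^-6/K

2.6 x 10^-6/K


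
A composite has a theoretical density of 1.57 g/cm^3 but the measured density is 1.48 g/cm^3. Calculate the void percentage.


Void% = (rho_theo - rho_actual)/rho_theo * 100 = (1.57 - 1.48)/1.57 * 100 = 5.73%

5.73%


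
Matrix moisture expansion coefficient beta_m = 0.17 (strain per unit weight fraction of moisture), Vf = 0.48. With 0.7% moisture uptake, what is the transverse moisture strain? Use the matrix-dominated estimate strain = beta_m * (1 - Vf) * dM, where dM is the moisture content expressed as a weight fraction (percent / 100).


dM = 0.7/100 = 0.007
strain = beta_m * (1-Vf) * dM = 0.17 * 0.52 * 0.007 = 0.0006188

0.0006188


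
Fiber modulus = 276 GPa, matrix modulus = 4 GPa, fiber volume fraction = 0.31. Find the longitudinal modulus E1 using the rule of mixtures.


E1 = Ef*Vf + Em*(1-Vf) = 276*0.31 + 4*0.69 = 88.32 GPa

88.32 GPa


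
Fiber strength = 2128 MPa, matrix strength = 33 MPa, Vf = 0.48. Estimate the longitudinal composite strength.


sigma_1 = sigma_f*Vf + sigma_m*(1-Vf) = 2128*0.48 + 33*0.52 = 1038.6 MPa

1038.6 MPa


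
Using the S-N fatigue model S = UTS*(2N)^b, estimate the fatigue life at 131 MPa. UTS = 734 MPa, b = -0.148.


N = 0.5 * (S/UTS)^(1/b) = 0.5 * (131/734)^(1/-0.148) = 57002.5241 cycles

57002.5241 cycles


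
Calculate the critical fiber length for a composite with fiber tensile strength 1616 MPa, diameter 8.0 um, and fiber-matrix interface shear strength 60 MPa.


Lc = sigma_f * d / (2 * tau_i) = 1616 * 8.0 / (2 * 60) = 107.7 um

107.7 um


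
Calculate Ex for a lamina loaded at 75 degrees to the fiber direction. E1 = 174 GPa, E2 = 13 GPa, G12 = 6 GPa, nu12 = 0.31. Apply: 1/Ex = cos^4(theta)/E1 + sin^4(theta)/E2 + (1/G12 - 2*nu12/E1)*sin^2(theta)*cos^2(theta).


cos^4(75) = 0.004487, sin^4(75) = 0.870513, sin^2(75)*cos^2(75) = 0.0625
1/G12 - 2*nu12/E1 = 1/6 - 2*0.31/174 = 0.163103 GPa^-1
1/Ex = 0.004487/174 + 0.870513/13 + 0.163103*0.0625 = 0.0771823 GPa^-1
Ex = 12.96 GPa

12.96 GPa


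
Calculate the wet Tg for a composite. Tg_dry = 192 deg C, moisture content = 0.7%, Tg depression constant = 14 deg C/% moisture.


Tg_wet = Tg_dry - k*moisture = 192 - 14*0.7 = 182.2 deg C

182.2 deg C


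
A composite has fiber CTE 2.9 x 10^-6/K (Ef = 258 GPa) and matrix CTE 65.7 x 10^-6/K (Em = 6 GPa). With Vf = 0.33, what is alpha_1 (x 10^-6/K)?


E1 = Ef*Vf + Em*(1-Vf) = 89.16
alpha_1 = (alpha_f*Ef*Vf + alpha_m*Em*(1-Vf))/E1 = 5.73 x 10^-6/K

5.73 x 10^-6/K


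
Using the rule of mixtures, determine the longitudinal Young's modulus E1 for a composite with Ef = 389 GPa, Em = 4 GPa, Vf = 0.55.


E1 = Ef*Vf + Em*(1-Vf) = 389*0.55 + 4*0.45 = 215.75 GPa

215.75 GPa


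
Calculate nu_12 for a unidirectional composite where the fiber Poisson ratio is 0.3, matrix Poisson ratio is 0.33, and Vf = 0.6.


nu_12 = nu_f*Vf + nu_m*(1-Vf) = 0.3*0.6 + 0.33*0.4 = 0.312

0.312


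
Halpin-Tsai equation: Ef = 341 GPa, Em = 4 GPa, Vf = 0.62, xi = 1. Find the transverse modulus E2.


eta = (Ef/Em - 1)/(Ef/Em + xi) = (85.25 - 1)/(85.25 + 1) = 0.9768
E2 = Em*(1+xi*eta*Vf)/(1-eta*Vf) = 16.29 GPa

16.29 GPa


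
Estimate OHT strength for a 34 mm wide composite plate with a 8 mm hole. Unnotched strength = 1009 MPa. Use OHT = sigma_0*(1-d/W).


OHT = sigma_0*(1-d/W) = 1009*(1-8/34) = 771.6 MPa

771.6 MPa


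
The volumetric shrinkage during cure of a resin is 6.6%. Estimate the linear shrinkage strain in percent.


Linear shrinkage ≈ vol_shrink/3 = 6.6/3 = 2.2%

2.2%


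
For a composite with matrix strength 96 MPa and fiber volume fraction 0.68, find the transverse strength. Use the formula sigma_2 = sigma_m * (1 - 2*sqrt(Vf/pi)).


factor = 1 - 2*sqrt(0.68/pi) = 0.0695
sigma_2 = 96 * 0.0695 = 6.67 MPa

6.67 MPa


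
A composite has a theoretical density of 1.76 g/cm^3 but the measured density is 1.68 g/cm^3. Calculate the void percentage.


Void% = (rho_theo - rho_actual)/rho_theo * 100 = (1.76 - 1.68)/1.76 * 100 = 4.55%

4.55%


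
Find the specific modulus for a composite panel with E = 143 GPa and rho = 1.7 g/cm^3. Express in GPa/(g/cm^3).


Specific stiffness = E/rho = 143/1.7 = 84.1 GPa/(g/cm^3)

84.1 GPa/(g/cm^3)


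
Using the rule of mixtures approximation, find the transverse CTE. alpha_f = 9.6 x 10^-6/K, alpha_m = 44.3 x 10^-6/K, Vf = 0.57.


alpha_2 = alpha_f*Vf + alpha_m*(1-Vf) = 9.6*0.57 + 44.3*0.43 = 24.5 x 10^-6/K

24.5 x 10^-6/K


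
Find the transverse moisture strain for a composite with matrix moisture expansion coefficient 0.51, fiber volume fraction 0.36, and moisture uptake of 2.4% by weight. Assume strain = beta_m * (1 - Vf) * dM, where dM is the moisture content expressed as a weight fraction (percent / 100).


dM = 2.4/100 = 0.024
strain = beta_m * (1-Vf) * dM = 0.51 * 0.64 * 0.024 = 0.0078336

0.0078336


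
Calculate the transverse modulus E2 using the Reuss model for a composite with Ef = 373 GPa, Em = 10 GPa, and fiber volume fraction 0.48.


1/E2 = Vf/Ef + (1-Vf)/Em = 0.48/373 + 0.52/10
E2 = 18.77 GPa

18.77 GPa


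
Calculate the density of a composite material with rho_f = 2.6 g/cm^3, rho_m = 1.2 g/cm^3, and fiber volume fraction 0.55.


rho_c = rho_f*Vf + rho_m*(1-Vf) = 2.6*0.55 + 1.2*0.45 = 1.97 g/cm^3

1.97 g/cm^3


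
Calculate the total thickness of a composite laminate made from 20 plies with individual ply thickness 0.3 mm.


h = n * t_ply = 20 * 0.3 = 6.0 mm

6.0 mm


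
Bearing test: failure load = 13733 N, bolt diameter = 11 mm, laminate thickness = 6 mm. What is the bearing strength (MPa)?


sigma_br = F/(d*h) = 13733/(11*6) = 208.1 MPa

208.1 MPa


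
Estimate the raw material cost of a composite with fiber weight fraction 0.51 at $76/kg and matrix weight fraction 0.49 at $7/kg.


Cost = cost_f*Wf + cost_m*Wm = 76*0.51 + 7*0.49 = $42.19/kg

$42.19/kg


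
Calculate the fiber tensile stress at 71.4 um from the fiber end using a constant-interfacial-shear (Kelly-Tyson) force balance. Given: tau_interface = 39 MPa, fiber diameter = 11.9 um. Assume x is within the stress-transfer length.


Force balance: sigma_f * (pi*d^2/4) = tau * (pi*d) * x  ->  sigma_f = 4 * tau * x / d
sigma_f = 4 * 39 * 71.4 / 11.9 = 936.0 MPa

936.0 MPa


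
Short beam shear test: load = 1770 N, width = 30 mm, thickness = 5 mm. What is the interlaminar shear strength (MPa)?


ILSS = 3F/(4bh) = 3*1770/(4*30*5) = 8.85 MPa

8.85 MPa


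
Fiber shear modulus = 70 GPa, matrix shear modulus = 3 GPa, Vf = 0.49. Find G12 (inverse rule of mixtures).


1/G12 = Vf/Gf + (1-Vf)/Gm = 0.49/70 + 0.51/3
G12 = 5.65 GPa

5.65 GPa


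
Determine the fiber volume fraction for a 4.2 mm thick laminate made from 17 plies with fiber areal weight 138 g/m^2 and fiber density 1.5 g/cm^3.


Vf = n * FAW / (rho_f * h * 1000) = 17 * 138 / (1.5 * 4.2 * 1000) = 0.3724

0.3724


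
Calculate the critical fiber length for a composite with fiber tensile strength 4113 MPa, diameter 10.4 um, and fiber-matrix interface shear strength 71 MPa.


Lc = sigma_f * d / (2 * tau_i) = 4113 * 10.4 / (2 * 71) = 301.2 um

301.2 um


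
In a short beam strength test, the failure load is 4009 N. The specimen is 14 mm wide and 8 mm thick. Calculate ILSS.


ILSS = 3F/(4bh) = 3*4009/(4*14*8) = 26.85 MPa

26.85 MPa


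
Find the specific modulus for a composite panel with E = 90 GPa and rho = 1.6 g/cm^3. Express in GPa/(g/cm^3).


Specific stiffness = E/rho = 90/1.6 = 56.3 GPa/(g/cm^3)

56.3 GPa/(g/cm^3)


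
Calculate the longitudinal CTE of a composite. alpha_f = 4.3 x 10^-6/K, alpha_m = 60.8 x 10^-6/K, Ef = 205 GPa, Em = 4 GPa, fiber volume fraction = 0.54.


E1 = Ef*Vf + Em*(1-Vf) = 112.54
alpha_1 = (alpha_f*Ef*Vf + alpha_m*Em*(1-Vf))/E1 = 5.22 x 10^-6/K

5.22 x 10^-6/K


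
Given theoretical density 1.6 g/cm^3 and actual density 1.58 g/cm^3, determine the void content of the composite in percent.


Void% = (rho_theo - rho_actual)/rho_theo * 100 = (1.6 - 1.58)/1.6 * 100 = 1.25%

1.25%


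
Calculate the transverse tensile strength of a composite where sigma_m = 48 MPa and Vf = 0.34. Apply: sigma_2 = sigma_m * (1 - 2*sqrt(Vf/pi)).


factor = 1 - 2*sqrt(0.34/pi) = 0.342
sigma_2 = 48 * 0.342 = 16.42 MPa

16.42 MPa


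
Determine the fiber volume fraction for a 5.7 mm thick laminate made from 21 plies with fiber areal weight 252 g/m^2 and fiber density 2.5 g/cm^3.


Vf = n * FAW / (rho_f * h * 1000) = 21 * 252 / (2.5 * 5.7 * 1000) = 0.3714

0.3714


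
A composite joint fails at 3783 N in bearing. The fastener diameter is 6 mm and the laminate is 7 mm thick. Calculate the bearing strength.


sigma_br = F/(d*h) = 3783/(6*7) = 90.1 MPa

90.1 MPa


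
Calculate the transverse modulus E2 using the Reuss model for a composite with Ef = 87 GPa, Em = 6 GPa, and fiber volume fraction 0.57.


1/E2 = Vf/Ef + (1-Vf)/Em = 0.57/87 + 0.43/6
E2 = 12.78 GPa

12.78 GPa


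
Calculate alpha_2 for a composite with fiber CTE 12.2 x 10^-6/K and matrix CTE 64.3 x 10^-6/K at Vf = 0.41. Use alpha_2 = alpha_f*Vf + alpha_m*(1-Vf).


alpha_2 = alpha_f*Vf + alpha_m*(1-Vf) = 12.2*0.41 + 64.3*0.59 = 42.9 x 10^-6/K

42.9 x 10^-6/K


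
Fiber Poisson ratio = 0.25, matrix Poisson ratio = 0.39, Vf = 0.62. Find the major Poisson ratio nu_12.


nu_12 = nu_f*Vf + nu_m*(1-Vf) = 0.25*0.62 + 0.39*0.38 = 0.3032

0.3032


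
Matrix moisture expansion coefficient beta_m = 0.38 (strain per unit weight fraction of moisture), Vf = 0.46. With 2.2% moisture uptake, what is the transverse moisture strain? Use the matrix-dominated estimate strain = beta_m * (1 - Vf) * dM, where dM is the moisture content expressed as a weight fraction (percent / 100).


dM = 2.2/100 = 0.022
strain = beta_m * (1-Vf) * dM = 0.38 * 0.54 * 0.022 = 0.0045144

0.0045144


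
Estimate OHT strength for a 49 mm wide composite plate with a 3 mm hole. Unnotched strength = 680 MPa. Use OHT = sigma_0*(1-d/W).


OHT = sigma_0*(1-d/W) = 680*(1-3/49) = 638.4 MPa

638.4 MPa


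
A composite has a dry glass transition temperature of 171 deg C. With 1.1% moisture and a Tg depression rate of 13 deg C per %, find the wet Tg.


Tg_wet = Tg_dry - k*moisture = 171 - 13*1.1 = 156.7 deg C

156.7 deg C


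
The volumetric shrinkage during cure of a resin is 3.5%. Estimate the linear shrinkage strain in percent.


Linear shrinkage ≈ vol_shrink/3 = 3.5/3 = 1.167%

1.167%


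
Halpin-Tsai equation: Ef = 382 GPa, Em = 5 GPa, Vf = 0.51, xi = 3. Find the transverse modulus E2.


eta = (Ef/Em - 1)/(Ef/Em + xi) = (76.4 - 1)/(76.4 + 3) = 0.9496
E2 = Em*(1+xi*eta*Vf)/(1-eta*Vf) = 23.78 GPa

23.78 GPa


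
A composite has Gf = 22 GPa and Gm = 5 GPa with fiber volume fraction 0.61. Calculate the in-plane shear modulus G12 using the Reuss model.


1/G12 = Vf/Gf + (1-Vf)/Gm = 0.61/22 + 0.39/5
G12 = 9.46 GPa

9.46 GPa


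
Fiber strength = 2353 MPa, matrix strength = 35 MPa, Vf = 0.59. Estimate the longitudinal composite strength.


sigma_1 = sigma_f*Vf + sigma_m*(1-Vf) = 2353*0.59 + 35*0.41 = 1402.6 MPa

1402.6 MPa


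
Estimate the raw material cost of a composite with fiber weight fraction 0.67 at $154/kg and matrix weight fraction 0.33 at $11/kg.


Cost = cost_f*Wf + cost_m*Wm = 154*0.67 + 11*0.33 = $106.81/kg

$106.81/kg


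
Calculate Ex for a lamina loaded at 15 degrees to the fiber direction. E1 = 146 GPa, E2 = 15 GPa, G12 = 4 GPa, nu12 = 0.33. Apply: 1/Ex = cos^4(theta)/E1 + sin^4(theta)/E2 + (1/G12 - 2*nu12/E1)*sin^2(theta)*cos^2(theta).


cos^4(15) = 0.870513, sin^4(15) = 0.004487, sin^2(15)*cos^2(15) = 0.0625
1/G12 - 2*nu12/E1 = 1/4 - 2*0.33/146 = 0.245479 GPa^-1
1/Ex = 0.870513/146 + 0.004487/15 + 0.245479*0.0625 = 0.021604 GPa^-1
Ex = 46.29 GPa

46.29 GPa


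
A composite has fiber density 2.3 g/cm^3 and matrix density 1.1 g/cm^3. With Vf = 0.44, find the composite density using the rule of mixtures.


rho_c = rho_f*Vf + rho_m*(1-Vf) = 2.3*0.44 + 1.1*0.56 = 1.628 g/cm^3

1.628 g/cm^3


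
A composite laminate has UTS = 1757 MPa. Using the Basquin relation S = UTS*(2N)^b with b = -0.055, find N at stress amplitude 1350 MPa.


N = 0.5 * (S/UTS)^(1/b) = 0.5 * (1350/1757)^(1/-0.055) = 60.2089 cycles

60.2089 cycles


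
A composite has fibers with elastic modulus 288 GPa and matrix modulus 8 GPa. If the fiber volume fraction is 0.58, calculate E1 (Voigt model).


E1 = Ef*Vf + Em*(1-Vf) = 288*0.58 + 8*0.42 = 170.4 GPa

170.4 GPa


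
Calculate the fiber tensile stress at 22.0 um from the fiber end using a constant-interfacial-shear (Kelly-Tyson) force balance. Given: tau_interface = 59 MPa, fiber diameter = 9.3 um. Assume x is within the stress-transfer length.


Force balance: sigma_f * (pi*d^2/4) = tau * (pi*d) * x  ->  sigma_f = 4 * tau * x / d
sigma_f = 4 * 59 * 22.0 / 9.3 = 558.3 MPa

558.3 MPa


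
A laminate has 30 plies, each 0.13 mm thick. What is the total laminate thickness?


h = n * t_ply = 30 * 0.13 = 3.9 mm

3.9 mm


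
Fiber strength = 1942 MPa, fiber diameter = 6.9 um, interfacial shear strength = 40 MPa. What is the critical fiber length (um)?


Lc = sigma_f * d / (2 * tau_i) = 1942 * 6.9 / (2 * 40) = 167.5 um

167.5 um


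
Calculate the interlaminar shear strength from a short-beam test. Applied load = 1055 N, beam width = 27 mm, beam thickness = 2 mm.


ILSS = 3F/(4bh) = 3*1055/(4*27*2) = 14.65 MPa

14.65 MPa


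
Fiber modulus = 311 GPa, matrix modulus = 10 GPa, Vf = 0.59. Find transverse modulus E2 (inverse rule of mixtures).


1/E2 = Vf/Ef + (1-Vf)/Em = 0.59/311 + 0.41/10
E2 = 23.31 GPa

23.31 GPa


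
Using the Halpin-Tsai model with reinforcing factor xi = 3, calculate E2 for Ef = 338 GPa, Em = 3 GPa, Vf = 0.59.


eta = (Ef/Em - 1)/(Ef/Em + xi) = (112.6667 - 1)/(112.6667 + 3) = 0.9654
E2 = Em*(1+xi*eta*Vf)/(1-eta*Vf) = 18.88 GPa

18.88 GPa


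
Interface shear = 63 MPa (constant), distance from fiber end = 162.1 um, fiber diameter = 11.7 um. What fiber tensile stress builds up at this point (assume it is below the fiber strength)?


Force balance: sigma_f * (pi*d^2/4) = tau * (pi*d) * x  ->  sigma_f = 4 * tau * x / d
sigma_f = 4 * 63 * 162.1 / 11.7 = 3491.4 MPa

3491.4 MPa


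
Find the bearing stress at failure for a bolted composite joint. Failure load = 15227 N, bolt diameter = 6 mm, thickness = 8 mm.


sigma_br = F/(d*h) = 15227/(6*8) = 317.2 MPa

317.2 MPa


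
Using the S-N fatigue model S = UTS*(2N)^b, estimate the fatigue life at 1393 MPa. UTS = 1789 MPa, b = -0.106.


N = 0.5 * (S/UTS)^(1/b) = 0.5 * (1393/1789)^(1/-0.106) = 5.2973 cycles

5.2973 cycles


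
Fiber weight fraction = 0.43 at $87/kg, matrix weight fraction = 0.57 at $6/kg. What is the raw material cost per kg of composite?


Cost = cost_f*Wf + cost_m*Wm = 87*0.43 + 6*0.57 = $40.83/kg

$40.83/kg


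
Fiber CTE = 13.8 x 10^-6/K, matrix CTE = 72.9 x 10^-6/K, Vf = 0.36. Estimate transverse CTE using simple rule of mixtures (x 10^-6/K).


alpha_2 = alpha_f*Vf + alpha_m*(1-Vf) = 13.8*0.36 + 72.9*0.64 = 51.6 x 10^-6/K

51.6 x 10^-6/K


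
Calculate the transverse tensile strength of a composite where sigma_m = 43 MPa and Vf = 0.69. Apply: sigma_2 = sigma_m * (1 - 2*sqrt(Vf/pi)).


factor = 1 - 2*sqrt(0.69/pi) = 0.0627
sigma_2 = 43 * 0.0627 = 2.7 MPa

2.7 MPa


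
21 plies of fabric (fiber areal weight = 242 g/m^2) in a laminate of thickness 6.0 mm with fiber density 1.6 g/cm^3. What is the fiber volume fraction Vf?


Vf = n * FAW / (rho_f * h * 1000) = 21 * 242 / (1.6 * 6.0 * 1000) = 0.5294

0.5294


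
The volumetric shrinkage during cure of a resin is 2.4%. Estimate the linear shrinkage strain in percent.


Linear shrinkage ≈ vol_shrink/3 = 2.4/3 = 0.8%

0.8%


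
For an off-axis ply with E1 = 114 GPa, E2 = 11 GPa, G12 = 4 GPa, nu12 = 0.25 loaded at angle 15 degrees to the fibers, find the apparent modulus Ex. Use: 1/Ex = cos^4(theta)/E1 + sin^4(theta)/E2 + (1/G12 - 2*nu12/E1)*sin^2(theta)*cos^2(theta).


cos^4(15) = 0.870513, sin^4(15) = 0.004487, sin^2(15)*cos^2(15) = 0.0625
1/G12 - 2*nu12/E1 = 1/4 - 2*0.25/114 = 0.245614 GPa^-1
1/Ex = 0.870513/114 + 0.004487/11 + 0.245614*0.0625 = 0.0233949 GPa^-1
Ex = 42.74 GPa

42.74 GPa


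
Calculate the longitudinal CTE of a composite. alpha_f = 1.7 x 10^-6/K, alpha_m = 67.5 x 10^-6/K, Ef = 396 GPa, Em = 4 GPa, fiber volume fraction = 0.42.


E1 = Ef*Vf + Em*(1-Vf) = 168.64
alpha_1 = (alpha_f*Ef*Vf + alpha_m*Em*(1-Vf))/E1 = 2.61 x 10^-6/K

2.61 x 10^-6/K


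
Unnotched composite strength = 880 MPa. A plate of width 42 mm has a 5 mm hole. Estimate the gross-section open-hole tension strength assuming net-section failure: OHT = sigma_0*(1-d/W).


OHT = sigma_0*(1-d/W) = 880*(1-5/42) = 775.2 MPa

775.2 MPa


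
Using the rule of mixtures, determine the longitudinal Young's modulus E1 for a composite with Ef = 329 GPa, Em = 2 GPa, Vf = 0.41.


E1 = Ef*Vf + Em*(1-Vf) = 329*0.41 + 2*0.59 = 136.07 GPa

136.07 GPa


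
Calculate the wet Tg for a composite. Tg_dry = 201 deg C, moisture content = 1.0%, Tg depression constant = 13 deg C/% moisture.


Tg_wet = Tg_dry - k*moisture = 201 - 13*1.0 = 188.0 deg C

188.0 deg C


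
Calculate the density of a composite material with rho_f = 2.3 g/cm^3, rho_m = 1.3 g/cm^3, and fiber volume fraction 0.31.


rho_c = rho_f*Vf + rho_m*(1-Vf) = 2.3*0.31 + 1.3*0.69 = 1.61 g/cm^3

1.61 g/cm^3


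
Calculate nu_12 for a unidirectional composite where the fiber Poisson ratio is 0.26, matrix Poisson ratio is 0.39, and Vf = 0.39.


nu_12 = nu_f*Vf + nu_m*(1-Vf) = 0.26*0.39 + 0.39*0.61 = 0.3393

0.3393


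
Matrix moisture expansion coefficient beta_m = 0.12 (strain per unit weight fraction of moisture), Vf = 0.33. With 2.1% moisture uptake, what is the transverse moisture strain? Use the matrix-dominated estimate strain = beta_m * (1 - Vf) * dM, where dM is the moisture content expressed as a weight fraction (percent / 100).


dM = 2.1/100 = 0.021
strain = beta_m * (1-Vf) * dM = 0.12 * 0.67 * 0.021 = 0.0016884

0.0016884


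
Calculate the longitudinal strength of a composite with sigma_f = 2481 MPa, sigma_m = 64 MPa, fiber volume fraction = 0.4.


sigma_1 = sigma_f*Vf + sigma_m*(1-Vf) = 2481*0.4 + 64*0.6 = 1030.8 MPa

1030.8 MPa


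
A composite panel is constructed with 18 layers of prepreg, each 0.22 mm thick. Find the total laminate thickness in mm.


h = n * t_ply = 18 * 0.22 = 3.96 mm

3.96 mm


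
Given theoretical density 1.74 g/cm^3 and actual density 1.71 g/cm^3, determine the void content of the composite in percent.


Void% = (rho_theo - rho_actual)/rho_theo * 100 = (1.74 - 1.71)/1.74 * 100 = 1.72%

1.72%


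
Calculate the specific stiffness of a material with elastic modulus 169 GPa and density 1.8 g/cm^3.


Specific stiffness = E/rho = 169/1.8 = 93.9 GPa/(g/cm^3)

93.9 GPa/(g/cm^3)


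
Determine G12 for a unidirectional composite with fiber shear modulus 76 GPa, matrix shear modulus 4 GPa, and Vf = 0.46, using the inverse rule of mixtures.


1/G12 = Vf/Gf + (1-Vf)/Gm = 0.46/76 + 0.54/4
G12 = 7.09 GPa

7.09 GPa


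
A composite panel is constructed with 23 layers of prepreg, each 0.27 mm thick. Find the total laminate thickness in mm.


h = n * t_ply = 23 * 0.27 = 6.21 mm

6.21 mm


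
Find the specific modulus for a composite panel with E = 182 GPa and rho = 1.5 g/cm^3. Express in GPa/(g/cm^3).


Specific stiffness = E/rho = 182/1.5 = 121.3 GPa/(g/cm^3)

121.3 GPa/(g/cm^3)


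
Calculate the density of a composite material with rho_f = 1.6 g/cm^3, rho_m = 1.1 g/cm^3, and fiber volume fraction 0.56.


rho_c = rho_f*Vf + rho_m*(1-Vf) = 1.6*0.56 + 1.1*0.44 = 1.38 g/cm^3

1.38 g/cm^3


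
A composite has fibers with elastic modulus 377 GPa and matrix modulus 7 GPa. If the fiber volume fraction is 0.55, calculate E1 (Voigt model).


E1 = Ef*Vf + Em*(1-Vf) = 377*0.55 + 7*0.45 = 210.5 GPa

210.5 GPa


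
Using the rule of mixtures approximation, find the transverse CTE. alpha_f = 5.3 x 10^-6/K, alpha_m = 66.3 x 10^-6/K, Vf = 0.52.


alpha_2 = alpha_f*Vf + alpha_m*(1-Vf) = 5.3*0.52 + 66.3*0.48 = 34.6 x 10^-6/K

34.6 x 10^-6/K


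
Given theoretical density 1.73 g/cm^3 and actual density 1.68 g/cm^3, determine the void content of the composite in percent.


Void% = (rho_theo - rho_actual)/rho_theo * 100 = (1.73 - 1.68)/1.73 * 100 = 2.89%

2.89%


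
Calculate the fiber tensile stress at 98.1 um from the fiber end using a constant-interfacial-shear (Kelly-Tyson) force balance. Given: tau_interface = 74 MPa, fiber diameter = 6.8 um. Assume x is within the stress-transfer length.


Force balance: sigma_f * (pi*d^2/4) = tau * (pi*d) * x  ->  sigma_f = 4 * tau * x / d
sigma_f = 4 * 74 * 98.1 / 6.8 = 4270.2 MPa

4270.2 MPa


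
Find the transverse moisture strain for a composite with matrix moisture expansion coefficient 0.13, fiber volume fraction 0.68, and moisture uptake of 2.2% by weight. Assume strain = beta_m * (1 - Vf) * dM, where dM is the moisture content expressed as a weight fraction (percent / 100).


dM = 2.2/100 = 0.022
strain = beta_m * (1-Vf) * dM = 0.13 * 0.32 * 0.022 = 0.0009152

0.0009152


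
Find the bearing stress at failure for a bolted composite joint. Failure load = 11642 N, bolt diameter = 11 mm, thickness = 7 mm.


sigma_br = F/(d*h) = 11642/(11*7) = 151.2 MPa

151.2 MPa


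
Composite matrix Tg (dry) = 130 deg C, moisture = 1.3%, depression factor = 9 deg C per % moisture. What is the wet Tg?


Tg_wet = Tg_dry - k*moisture = 130 - 9*1.3 = 118.3 deg C

118.3 deg C


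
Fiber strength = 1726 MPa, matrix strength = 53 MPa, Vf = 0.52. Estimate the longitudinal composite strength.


sigma_1 = sigma_f*Vf + sigma_m*(1-Vf) = 1726*0.52 + 53*0.48 = 923.0 MPa

923.0 MPa


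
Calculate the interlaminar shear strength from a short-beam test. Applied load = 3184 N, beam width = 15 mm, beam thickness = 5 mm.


ILSS = 3F/(4bh) = 3*3184/(4*15*5) = 31.84 MPa

31.84 MPa


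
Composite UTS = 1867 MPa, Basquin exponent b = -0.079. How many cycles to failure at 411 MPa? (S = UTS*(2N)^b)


N = 0.5 * (S/UTS)^(1/b) = 0.5 * (411/1867)^(1/-0.079) = 1.0453e+08 cycles

1.0453e+08 cycles


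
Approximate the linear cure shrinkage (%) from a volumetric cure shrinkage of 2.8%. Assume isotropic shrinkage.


Linear shrinkage ≈ vol_shrink/3 = 2.8/3 = 0.933%

0.933%


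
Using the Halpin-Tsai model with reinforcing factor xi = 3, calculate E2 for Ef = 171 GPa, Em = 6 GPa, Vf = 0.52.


eta = (Ef/Em - 1)/(Ef/Em + xi) = (28.5 - 1)/(28.5 + 3) = 0.873
E2 = Em*(1+xi*eta*Vf)/(1-eta*Vf) = 25.95 GPa

25.95 GPa


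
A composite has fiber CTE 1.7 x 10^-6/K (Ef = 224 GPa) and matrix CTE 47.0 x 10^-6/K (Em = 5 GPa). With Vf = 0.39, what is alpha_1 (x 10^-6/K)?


E1 = Ef*Vf + Em*(1-Vf) = 90.41
alpha_1 = (alpha_f*Ef*Vf + alpha_m*Em*(1-Vf))/E1 = 3.23 x 10^-6/K

3.23 x 10^-6/K


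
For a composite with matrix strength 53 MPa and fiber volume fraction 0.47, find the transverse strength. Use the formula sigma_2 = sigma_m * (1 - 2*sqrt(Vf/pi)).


factor = 1 - 2*sqrt(0.47/pi) = 0.2264
sigma_2 = 53 * 0.2264 = 12.0 MPa

12.0 MPa


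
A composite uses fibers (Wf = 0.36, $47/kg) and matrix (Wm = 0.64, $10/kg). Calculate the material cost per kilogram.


Cost = cost_f*Wf + cost_m*Wm = 47*0.36 + 10*0.64 = $23.32/kg

$23.32/kg


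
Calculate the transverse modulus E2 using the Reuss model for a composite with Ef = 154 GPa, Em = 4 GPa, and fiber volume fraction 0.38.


1/E2 = Vf/Ef + (1-Vf)/Em = 0.38/154 + 0.62/4
E2 = 6.35 GPa

6.35 GPa
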